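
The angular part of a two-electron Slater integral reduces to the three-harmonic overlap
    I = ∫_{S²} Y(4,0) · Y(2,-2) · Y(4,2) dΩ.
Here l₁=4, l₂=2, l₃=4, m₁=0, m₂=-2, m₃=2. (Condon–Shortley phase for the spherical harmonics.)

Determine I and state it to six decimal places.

Checks pass: Σm=0; 10 even; l₃=4∈[2,6].
(2·4+1)(2·2+1)(2·4+1) = 405
Δ: 2! 6! 2! / 11! → 1/13860
sum: t=0:+1/192 t=1:−1/36 t=2:+1/192 = -5/288
3j²(4 2 4; 0 0 0) = Δ·Π!·Σ² = 20/693  (sign -1)
sum: t=0:+1/192 = 1/192
3j²(4 2 4; 0 -2 2) = Δ·Π!·Σ² = 3/77  (sign +1)
combine: 4πI² = 405·20/693·3/77 = 2700/5929
take √, sign -1: I = -0.19036462

-0.190365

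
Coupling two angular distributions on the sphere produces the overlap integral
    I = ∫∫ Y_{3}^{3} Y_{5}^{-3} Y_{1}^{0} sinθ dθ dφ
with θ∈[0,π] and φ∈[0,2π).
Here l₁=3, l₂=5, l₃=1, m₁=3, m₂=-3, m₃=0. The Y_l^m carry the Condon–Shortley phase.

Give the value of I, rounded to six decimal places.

l₃=1 ∉ [2,8] — triangle fails ⇒ I = 0

0.000000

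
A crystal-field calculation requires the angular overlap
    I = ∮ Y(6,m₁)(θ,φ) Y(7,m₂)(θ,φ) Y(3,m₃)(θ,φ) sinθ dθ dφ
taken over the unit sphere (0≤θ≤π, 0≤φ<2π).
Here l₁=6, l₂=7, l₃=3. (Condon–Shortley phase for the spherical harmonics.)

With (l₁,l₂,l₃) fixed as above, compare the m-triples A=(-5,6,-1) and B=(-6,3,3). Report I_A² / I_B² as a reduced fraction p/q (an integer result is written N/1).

Shared (l₁,l₂,l₃)=(6,7,3): N and (l;000)² cancel in I_A²/I_B².
A: Δ = 10!·2!·4!/17! = 1/2042040; Racah Σ t=9..10: t=9:−1/17418240 t=10:+1/21772800 = -1/87091200; ⇒ 3j(6 7 3; -5 6 -1)² = 11/14280, sgn -1
B: Δ = 10!·2!·4!/17! = 1/2042040; Racah Σ t=10..10: t=10:+1/174182400 = 1/174182400; ⇒ 3j(6 7 3; -6 3 3)² = 3/6188, sgn +1
I_A²/I_B² = (11/14280)/(3/6188) = 143/90

143/90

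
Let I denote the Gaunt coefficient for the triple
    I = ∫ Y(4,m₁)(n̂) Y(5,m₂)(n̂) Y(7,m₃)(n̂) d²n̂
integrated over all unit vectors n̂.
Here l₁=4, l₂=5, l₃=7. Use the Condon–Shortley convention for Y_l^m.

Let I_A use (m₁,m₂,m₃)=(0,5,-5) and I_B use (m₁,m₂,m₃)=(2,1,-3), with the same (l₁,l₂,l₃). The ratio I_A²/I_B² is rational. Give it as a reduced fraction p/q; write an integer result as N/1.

l's match ⇒ only the (l;m) 3-j factors differ between A and B.
A: triangle coeff Δ(4,5,7) = 1/6126120; Σ_t [2,2]: t=2:+1/3870720 = 1/3870720; (3j)²=135/6188 [(4 5 7; 0 5 -5)], sign=+1
B: triangle coeff Δ(4,5,7) = 1/6126120; Σ_t [0,2]: t=0:+1/138240 t=1:−1/86400 t=2:+1/829440 = -13/4147200; (3j)²=13/3740 [(4 5 7; 2 1 -3)], sign=-1
I_A²/I_B² = (135/6188)/(13/3740) = 7425/1183

7425/1183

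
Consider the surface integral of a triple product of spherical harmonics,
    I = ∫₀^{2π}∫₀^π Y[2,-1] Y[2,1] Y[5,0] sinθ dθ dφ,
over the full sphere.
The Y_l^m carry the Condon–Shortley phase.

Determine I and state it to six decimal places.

triangle: need 0≤l₃≤4, have 5; I=0

0.000000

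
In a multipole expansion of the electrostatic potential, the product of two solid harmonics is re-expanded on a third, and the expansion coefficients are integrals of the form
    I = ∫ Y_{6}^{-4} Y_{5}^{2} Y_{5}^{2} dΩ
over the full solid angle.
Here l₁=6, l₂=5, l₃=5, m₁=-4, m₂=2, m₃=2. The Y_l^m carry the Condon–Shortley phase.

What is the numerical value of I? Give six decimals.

Checks pass: Σm=0; 16 even; l₃=5∈[1,11].
(2·6+1)(2·5+1)(2·5+1) = 1573
Δ: 6! 6! 4! / 17! → 1/28588560
sum: t=1:−1/345600 t=2:+1/13824 t=3:−1/5184 t=4:+1/13824 t=5:−1/345600 = -7/129600
3j²(6 5 5; 0 0 0) = Δ·Π!·Σ² = 80/7293  (sign +1)
sum: t=4:+1/207360 t=5:−1/57600 t=6:+1/207360 = -1/129600
3j²(6 5 5; -4 2 2) = Δ·Π!·Σ² = 168/12155  (sign +1)
combine: 4πI² = 1573·80/7293·168/12155 = 896/3757
take √, sign +1: I = 0.13776169

0.137762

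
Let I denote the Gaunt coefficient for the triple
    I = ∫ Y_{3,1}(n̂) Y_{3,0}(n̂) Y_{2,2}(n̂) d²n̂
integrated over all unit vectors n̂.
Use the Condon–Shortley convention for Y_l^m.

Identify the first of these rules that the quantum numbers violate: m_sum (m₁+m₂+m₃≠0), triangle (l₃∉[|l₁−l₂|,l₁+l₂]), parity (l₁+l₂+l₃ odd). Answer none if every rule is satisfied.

m₁+m₂+m₃ = 1 + 0 + 2 = 3  ✗
triangle: |3−3|=0 ≤ l₃=2 ≤ 3+3=6
parity: l₁+l₂+l₃ = 8 is even

m_sum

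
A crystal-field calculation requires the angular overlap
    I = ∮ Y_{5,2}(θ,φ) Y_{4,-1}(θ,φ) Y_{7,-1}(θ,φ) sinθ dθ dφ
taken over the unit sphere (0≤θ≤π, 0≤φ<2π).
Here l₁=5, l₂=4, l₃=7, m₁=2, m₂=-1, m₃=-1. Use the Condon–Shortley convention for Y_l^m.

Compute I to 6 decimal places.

0.070568

Rules hold: Σm=0, L=16 even, 1≤7≤9.
N = 11·9·15 = 1485
Δ = 2!·8!·6!/17! = 1/6126120
Racah Σ t=0..2: t=0:+1/69120 t=1:−1/20736 t=2:+1/69120 = -1/51840
⇒ 3j(5 4 7; 0 0 0)² = 280/21879, sgn +1
Racah Σ t=0..2: t=0:+1/51840 t=1:−1/69120 t=2:+1/1209600 = 41/7257600
⇒ 3j(5 4 7; 2 -1 -1)² = 1681/510510, sgn +1
4πI² = N·(3j₀)²·(3jₘ)² = 33620/537251
I = +1·√(0.0625778/4π) = 0.07056759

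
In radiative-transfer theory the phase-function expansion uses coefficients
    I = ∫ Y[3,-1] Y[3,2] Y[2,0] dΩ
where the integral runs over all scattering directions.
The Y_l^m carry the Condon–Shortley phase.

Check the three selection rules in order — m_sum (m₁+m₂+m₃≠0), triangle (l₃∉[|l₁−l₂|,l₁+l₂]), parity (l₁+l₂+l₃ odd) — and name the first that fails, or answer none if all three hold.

m₁+m₂+m₃ = -1 + 2 + 0 = 1  ✗
triangle: |3−3|=0 ≤ l₃=2 ≤ 3+3=6
parity: l₁+l₂+l₃ = 8 is even

m_sum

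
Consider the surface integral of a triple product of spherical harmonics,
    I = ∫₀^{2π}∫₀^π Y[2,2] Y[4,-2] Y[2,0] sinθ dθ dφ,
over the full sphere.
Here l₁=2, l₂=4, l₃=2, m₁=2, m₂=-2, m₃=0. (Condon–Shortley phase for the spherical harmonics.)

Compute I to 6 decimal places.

Rules hold: Σm=0, L=8 even, 2≤2≤6.
N = 5·9·5 = 225
Δ = 4!·0!·4!/9! = 1/630
Racah Σ t=2..2: t=2:+1/16 = 1/16
⇒ 3j(2 4 2; 0 0 0)² = 2/35, sgn +1
Racah Σ t=0..0: t=0:+1/96 = 1/96
⇒ 3j(2 4 2; 2 -2 0)² = 1/42, sgn +1
4πI² = N·(3j₀)²·(3jₘ)² = 15/49
I = +1·√(0.306122/4π) = 0.15607835

0.156078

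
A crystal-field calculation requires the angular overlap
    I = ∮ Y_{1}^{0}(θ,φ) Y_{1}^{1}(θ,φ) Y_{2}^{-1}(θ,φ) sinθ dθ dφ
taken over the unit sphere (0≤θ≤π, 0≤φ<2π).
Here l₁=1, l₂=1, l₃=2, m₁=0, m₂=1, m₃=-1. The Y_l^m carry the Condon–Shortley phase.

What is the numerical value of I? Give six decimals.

m-sum 0 ✓  L=4 even ✓  0≤2≤2 ✓
Π(2lᵢ+1) = 3×3×5 = 45
triangle coeff Δ(1,1,2) = 1/30
Σ_t [0,0]: t=0:+1/1 = 1/1
(3j)²=2/15 [(1 1 2; 0 0 0)], sign=+1
Σ_t [0,0]: t=0:+1/2 = 1/2
(3j)²=1/10 [(1 1 2; 0 1 -1)], sign=-1
⇒ 4πI² = 3/5
I = (-1)√(3/5/(4π)) = -0.21850969

-0.218510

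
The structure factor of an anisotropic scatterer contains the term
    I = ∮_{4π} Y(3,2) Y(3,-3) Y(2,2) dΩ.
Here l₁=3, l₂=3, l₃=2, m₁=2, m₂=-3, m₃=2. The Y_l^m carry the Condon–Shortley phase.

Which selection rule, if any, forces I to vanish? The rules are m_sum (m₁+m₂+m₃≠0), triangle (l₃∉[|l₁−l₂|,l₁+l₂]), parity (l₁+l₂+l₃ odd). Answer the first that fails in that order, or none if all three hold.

Σmᵢ = 1  ✗
l₃∈[|l₁−l₂|,l₁+l₂]=[0,6], have l₃=2
Σlᵢ = 8 ⇒ even

m_sum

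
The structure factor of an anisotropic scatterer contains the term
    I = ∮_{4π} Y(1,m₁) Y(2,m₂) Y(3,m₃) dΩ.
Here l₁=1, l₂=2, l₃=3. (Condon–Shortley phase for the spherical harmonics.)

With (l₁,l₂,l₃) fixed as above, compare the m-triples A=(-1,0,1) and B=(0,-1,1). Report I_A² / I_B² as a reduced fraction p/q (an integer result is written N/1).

Shared (l₁,l₂,l₃)=(1,2,3): N and (l;000)² cancel in I_A²/I_B².
A: Δ = 0!·2!·4!/7! = 1/105; Racah Σ t=0..0: t=0:+1/8 = 1/8; ⇒ 3j(1 2 3; -1 0 1)² = 2/35, sgn +1
B: Δ = 0!·2!·4!/7! = 1/105; Racah Σ t=0..0: t=0:+1/6 = 1/6; ⇒ 3j(1 2 3; 0 -1 1)² = 8/105, sgn +1
I_A²/I_B² = (2/35)/(8/105) = 3/4

3/4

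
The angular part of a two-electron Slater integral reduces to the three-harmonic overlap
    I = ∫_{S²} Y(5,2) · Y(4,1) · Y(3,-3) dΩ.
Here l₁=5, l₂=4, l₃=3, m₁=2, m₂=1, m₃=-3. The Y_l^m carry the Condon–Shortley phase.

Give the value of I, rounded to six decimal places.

Checks pass: Σm=0; 12 even; l₃=3∈[1,9].
(2·5+1)(2·4+1)(2·3+1) = 693
Δ: 6! 4! 2! / 13! → 1/180180
sum: t=2:+1/576 t=3:−1/144 t=4:+1/576 = -1/288
3j²(5 4 3; 0 0 0) = Δ·Π!·Σ² = 20/1001  (sign +1)
sum: t=3:−1/1728 = -1/1728
3j²(5 4 3; 2 1 -3) = Δ·Π!·Σ² = 25/858  (sign -1)
combine: 4πI² = 693·20/1001·25/858 = 750/1859
take √, sign -1: I = -0.17917854

-0.179179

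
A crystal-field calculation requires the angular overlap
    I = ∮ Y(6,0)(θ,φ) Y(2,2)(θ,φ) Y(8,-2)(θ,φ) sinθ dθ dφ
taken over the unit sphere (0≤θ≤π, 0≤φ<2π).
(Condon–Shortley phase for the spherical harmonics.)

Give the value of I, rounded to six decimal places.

Rules hold: Σm=0, L=16 even, 4≤8≤8.
N = 13·5·17 = 1105
Δ = 0!·12!·4!/17! = 1/30940
Racah Σ t=0..0: t=0:+1/2073600 = 1/2073600
⇒ 3j(6 2 8; 0 0 0)² = 28/1105, sgn +1
Racah Σ t=0..0: t=0:+1/12441600 = 1/12441600
⇒ 3j(6 2 8; 0 2 -2)² = 3/442, sgn +1
4πI² = N·(3j₀)²·(3jₘ)² = 42/221
I = +1·√(0.190045/4π) = 0.12297691

0.122977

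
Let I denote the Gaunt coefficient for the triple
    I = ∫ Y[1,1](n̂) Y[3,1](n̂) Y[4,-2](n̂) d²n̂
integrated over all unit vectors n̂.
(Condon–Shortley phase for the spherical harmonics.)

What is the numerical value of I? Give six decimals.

m-sum 0 ✓  L=8 even ✓  2≤4≤4 ✓
Π(2lᵢ+1) = 3×7×9 = 189
triangle coeff Δ(1,3,4) = 1/252
Σ_t [0,0]: t=0:+1/36 = 1/36
(3j)²=4/63 [(1 3 4; 0 0 0)], sign=+1
Σ_t [0,0]: t=0:+1/96 = 1/96
(3j)²=5/84 [(1 3 4; 1 1 -2)], sign=+1
⇒ 4πI² = 5/7
I = (+1)√(5/7/(4π)) = 0.23841361

0.238414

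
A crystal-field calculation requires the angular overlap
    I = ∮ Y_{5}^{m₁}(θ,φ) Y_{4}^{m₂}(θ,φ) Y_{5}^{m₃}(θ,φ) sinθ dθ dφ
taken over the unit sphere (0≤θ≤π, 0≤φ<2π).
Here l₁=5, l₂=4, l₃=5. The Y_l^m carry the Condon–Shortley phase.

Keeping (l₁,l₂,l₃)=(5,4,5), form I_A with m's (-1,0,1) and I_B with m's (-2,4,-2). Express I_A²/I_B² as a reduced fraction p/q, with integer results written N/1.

l's match ⇒ only the (l;m) 3-j factors differ between A and B.
A: triangle coeff Δ(5,4,5) = 1/3153150; Σ_t [0,4]: t=0:+1/414720 t=1:−1/4320 t=2:+1/768 t=3:−1/1296 t=4:+1/27648 = 7/20736; (3j)²=8/1287 [(5 4 5; -1 0 1)], sign=+1
B: triangle coeff Δ(5,4,5) = 1/3153150; Σ_t [4,4]: t=4:+1/20736 = 1/20736; (3j)²=35/1287 [(5 4 5; -2 4 -2)], sign=-1
I_A²/I_B² = (8/1287)/(35/1287) = 8/35

8/35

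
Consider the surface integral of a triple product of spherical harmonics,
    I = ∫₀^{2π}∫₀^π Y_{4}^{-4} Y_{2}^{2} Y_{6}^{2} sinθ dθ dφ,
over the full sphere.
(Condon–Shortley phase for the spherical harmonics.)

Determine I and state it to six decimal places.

0.015904

m-sum 0 ✓  L=12 even ✓  2≤6≤6 ✓
Π(2lᵢ+1) = 9×5×13 = 585
triangle coeff Δ(4,2,6) = 1/6435
Σ_t [0,0]: t=0:+1/2304 = 1/2304
(3j)²=5/143 [(4 2 6; 0 0 0)], sign=+1
Σ_t [0,0]: t=0:+1/967680 = 1/967680
(3j)²=1/6435 [(4 2 6; -4 2 2)], sign=+1
⇒ 4πI² = 5/1573
I = (+1)√(5/1573/(4π)) = 0.01590434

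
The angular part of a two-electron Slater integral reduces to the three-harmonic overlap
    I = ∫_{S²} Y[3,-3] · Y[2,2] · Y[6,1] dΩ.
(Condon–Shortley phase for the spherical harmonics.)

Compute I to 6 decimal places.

l₃=6 ∉ [1,5] — triangle fails ⇒ I = 0

0.000000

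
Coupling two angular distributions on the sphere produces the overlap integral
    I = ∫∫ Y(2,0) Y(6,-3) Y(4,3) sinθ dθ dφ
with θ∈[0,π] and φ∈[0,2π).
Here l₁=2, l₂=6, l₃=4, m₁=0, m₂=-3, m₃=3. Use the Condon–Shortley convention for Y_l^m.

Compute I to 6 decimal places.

-0.165283

Checks pass: Σm=0; 12 even; l₃=4∈[4,8].
(2·2+1)(2·6+1)(2·4+1) = 585
Δ: 4! 0! 8! / 13! → 1/6435
sum: t=2:+1/2304 = 1/2304
3j²(2 6 4; 0 0 0) = Δ·Π!·Σ² = 5/143  (sign +1)
sum: t=2:+1/20160 = 1/20160
3j²(2 6 4; 0 -3 3) = Δ·Π!·Σ² = 12/715  (sign -1)
combine: 4πI² = 585·5/143·12/715 = 540/1573
take √, sign -1: I = -0.16528277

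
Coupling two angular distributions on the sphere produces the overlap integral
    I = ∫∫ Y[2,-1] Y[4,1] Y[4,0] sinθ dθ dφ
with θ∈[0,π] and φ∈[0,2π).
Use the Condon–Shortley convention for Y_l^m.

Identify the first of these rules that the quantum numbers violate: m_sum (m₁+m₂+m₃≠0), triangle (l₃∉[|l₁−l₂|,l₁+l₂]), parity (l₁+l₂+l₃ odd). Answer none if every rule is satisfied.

none

m₁+m₂+m₃ = -1 + 1 + 0 = 0  ✓
triangle: |2−4|=2 ≤ l₃=4 ≤ 2+4=6  ✓
parity: l₁+l₂+l₃ = 10 is even  ✓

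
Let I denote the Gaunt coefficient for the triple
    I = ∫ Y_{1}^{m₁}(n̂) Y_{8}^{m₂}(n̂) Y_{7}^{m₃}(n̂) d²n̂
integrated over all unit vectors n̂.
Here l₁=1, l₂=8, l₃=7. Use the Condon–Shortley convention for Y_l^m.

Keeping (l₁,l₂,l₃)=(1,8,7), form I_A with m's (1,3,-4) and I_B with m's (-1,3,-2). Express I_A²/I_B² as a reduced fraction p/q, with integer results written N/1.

Shared (l₁,l₂,l₃)=(1,8,7): N and (l;000)² cancel in I_A²/I_B².
A: Δ = 2!·0!·14!/17! = 1/2040; Racah Σ t=0..0: t=0:+1/479001600 = 1/479001600; ⇒ 3j(1 8 7; 1 3 -4)² = 1/204, sgn -1
B: Δ = 2!·0!·14!/17! = 1/2040; Racah Σ t=2..2: t=2:+1/87091200 = 1/87091200; ⇒ 3j(1 8 7; -1 3 -2)² = 11/408, sgn -1
I_A²/I_B² = (1/204)/(11/408) = 2/11

2/11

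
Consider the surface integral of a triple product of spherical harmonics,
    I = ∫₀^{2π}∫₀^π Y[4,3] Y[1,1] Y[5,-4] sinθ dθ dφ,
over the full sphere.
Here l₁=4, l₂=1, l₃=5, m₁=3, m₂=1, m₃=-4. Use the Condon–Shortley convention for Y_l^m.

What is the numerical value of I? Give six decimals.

0.294638

Checks pass: Σm=0; 10 even; l₃=5∈[3,5].
(2·4+1)(2·1+1)(2·5+1) = 297
Δ: 0! 8! 2! / 11! → 1/495
sum: t=0:+1/576 = 1/576
3j²(4 1 5; 0 0 0) = Δ·Π!·Σ² = 5/99  (sign -1)
sum: t=0:+1/10080 = 1/10080
3j²(4 1 5; 3 1 -4) = Δ·Π!·Σ² = 4/55  (sign -1)
combine: 4πI² = 297·5/99·4/55 = 12/11
take √, sign +1: I = 0.29463840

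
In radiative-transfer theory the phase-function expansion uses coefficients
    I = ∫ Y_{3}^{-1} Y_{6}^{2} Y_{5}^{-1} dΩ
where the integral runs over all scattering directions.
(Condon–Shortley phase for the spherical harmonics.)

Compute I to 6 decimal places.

Rules hold: Σm=0, L=14 even, 3≤5≤9.
N = 7·13·11 = 1001
Δ = 4!·2!·8!/15! = 1/675675
Racah Σ t=1..3: t=1:−1/8640 t=2:+1/2304 t=3:−1/8640 = 7/34560
⇒ 3j(3 6 5; 0 0 0)² = 7/429, sgn -1
Racah Σ t=2..4: t=2:+1/11520 t=3:−1/4320 t=4:+1/27648 = -1/9216
⇒ 3j(3 6 5; -1 2 -1)² = 2/143, sgn -1
4πI² = N·(3j₀)²·(3jₘ)² = 98/429
I = +1·√(0.228438/4π) = 0.13482780

0.134828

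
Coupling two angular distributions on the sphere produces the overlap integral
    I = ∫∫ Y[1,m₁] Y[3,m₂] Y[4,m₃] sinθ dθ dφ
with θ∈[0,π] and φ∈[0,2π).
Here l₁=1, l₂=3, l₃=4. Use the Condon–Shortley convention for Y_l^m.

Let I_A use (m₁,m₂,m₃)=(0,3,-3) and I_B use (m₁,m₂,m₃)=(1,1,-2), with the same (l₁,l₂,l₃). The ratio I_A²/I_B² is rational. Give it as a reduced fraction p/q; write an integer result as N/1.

Same 1,3,4: normalisation and zero-m 3j drop out of the ratio.
A: Δ: 0! 2! 6! / 9! → 1/252; sum: t=0:+1/720 = 1/720; 3j²(1 3 4; 0 3 -3) = Δ·Π!·Σ² = 1/36  (sign -1)
B: Δ: 0! 2! 6! / 9! → 1/252; sum: t=0:+1/96 = 1/96; 3j²(1 3 4; 1 1 -2) = Δ·Π!·Σ² = 5/84  (sign +1)
I_A²/I_B² = (1/36)/(5/84) = 7/15

7/15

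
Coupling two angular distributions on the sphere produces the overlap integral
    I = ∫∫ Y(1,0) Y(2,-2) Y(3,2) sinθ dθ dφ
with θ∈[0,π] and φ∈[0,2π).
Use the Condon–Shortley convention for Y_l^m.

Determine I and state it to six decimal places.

0.184674

Rules hold: Σm=0, L=6 even, 1≤3≤3.
N = 3·5·7 = 105
Δ = 0!·2!·4!/7! = 1/105
Racah Σ t=0..0: t=0:+1/4 = 1/4
⇒ 3j(1 2 3; 0 0 0)² = 3/35, sgn -1
Racah Σ t=0..0: t=0:+1/24 = 1/24
⇒ 3j(1 2 3; 0 -2 2)² = 1/21, sgn -1
4πI² = N·(3j₀)²·(3jₘ)² = 3/7
I = +1·√(0.428571/4π) = 0.18467439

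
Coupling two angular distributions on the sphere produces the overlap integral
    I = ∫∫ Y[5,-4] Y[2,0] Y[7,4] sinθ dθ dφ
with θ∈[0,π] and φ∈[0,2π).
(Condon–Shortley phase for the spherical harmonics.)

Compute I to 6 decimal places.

0.145565

m-sum 0 ✓  L=14 even ✓  3≤7≤7 ✓
Π(2lᵢ+1) = 11×5×15 = 825
triangle coeff Δ(5,2,7) = 1/15015
Σ_t [0,0]: t=0:+1/57600 = 1/57600
(3j)²=21/715 [(5 2 7; 0 0 0)], sign=-1
Σ_t [0,0]: t=0:+1/1451520 = 1/1451520
(3j)²=1/91 [(5 2 7; -4 0 4)], sign=-1
⇒ 4πI² = 45/169
I = (+1)√(45/169/(4π)) = 0.14556534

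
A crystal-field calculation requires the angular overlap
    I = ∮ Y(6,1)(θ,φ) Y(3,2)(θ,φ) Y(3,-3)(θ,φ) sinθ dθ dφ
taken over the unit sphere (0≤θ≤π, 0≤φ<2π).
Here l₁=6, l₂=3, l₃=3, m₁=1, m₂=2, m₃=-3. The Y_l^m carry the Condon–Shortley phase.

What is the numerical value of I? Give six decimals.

Rules hold: Σm=0, L=12 even, 3≤3≤9.
N = 13·7·7 = 637
Δ = 6!·6!·0!/13! = 1/12012
Racah Σ t=3..3: t=3:−1/1296 = -1/1296
⇒ 3j(6 3 3; 0 0 0)² = 100/3003, sgn +1
Racah Σ t=5..5: t=5:−1/86400 = -1/86400
⇒ 3j(6 3 3; 1 2 -3)² = 1/1716, sgn -1
4πI² = N·(3j₀)²·(3jₘ)² = 175/14157
I = -1·√(0.0123614/4π) = -0.03136379

-0.031364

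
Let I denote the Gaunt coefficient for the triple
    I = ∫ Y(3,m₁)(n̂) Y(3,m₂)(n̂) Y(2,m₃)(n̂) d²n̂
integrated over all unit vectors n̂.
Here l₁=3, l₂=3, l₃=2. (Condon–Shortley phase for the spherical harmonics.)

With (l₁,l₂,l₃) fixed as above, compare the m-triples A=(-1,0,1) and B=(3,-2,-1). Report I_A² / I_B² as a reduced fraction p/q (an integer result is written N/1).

2/25

l's match ⇒ only the (l;m) 3-j factors differ between A and B.
A: triangle coeff Δ(3,3,2) = 1/3780; Σ_t [2,3]: t=2:+1/8 t=3:−1/12 = 1/24; (3j)²=1/210 [(3 3 2; -1 0 1)], sign=-1
B: triangle coeff Δ(3,3,2) = 1/3780; Σ_t [0,0]: t=0:+1/48 = 1/48; (3j)²=5/84 [(3 3 2; 3 -2 -1)], sign=-1
I_A²/I_B² = (1/210)/(5/84) = 2/25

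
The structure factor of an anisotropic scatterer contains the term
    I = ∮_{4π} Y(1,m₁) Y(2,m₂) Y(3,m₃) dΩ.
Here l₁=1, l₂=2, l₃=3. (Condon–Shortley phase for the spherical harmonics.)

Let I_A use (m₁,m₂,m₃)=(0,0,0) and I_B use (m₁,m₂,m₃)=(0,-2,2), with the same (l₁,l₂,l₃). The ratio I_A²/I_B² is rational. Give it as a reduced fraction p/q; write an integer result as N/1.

9/5

Same 1,2,3: normalisation and zero-m 3j drop out of the ratio.
A: Δ: 0! 2! 4! / 7! → 1/105; sum: t=0:+1/4 = 1/4; 3j²(1 2 3; 0 0 0) = Δ·Π!·Σ² = 3/35  (sign -1)
B: Δ: 0! 2! 4! / 7! → 1/105; sum: t=0:+1/24 = 1/24; 3j²(1 2 3; 0 -2 2) = Δ·Π!·Σ² = 1/21  (sign -1)
I_A²/I_B² = (3/35)/(1/21) = 9/5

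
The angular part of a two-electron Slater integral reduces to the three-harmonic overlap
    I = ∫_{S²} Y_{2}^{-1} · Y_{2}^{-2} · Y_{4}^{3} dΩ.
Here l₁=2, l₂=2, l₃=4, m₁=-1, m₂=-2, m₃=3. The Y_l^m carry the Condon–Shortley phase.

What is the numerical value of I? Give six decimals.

-0.238414

Rules hold: Σm=0, L=8 even, 0≤4≤4.
N = 5·5·9 = 225
Δ = 0!·4!·4!/9! = 1/630
Racah Σ t=0..0: t=0:+1/16 = 1/16
⇒ 3j(2 2 4; 0 0 0)² = 2/35, sgn +1
Racah Σ t=0..0: t=0:+1/144 = 1/144
⇒ 3j(2 2 4; -1 -2 3)² = 1/18, sgn -1
4πI² = N·(3j₀)²·(3jₘ)² = 5/7
I = -1·√(0.714286/4π) = -0.23841361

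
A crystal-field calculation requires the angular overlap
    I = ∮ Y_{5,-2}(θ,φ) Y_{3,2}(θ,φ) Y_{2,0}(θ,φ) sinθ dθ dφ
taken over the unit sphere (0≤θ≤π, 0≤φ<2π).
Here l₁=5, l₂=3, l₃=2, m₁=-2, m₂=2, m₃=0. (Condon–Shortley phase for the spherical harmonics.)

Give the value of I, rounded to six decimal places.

0.190188

Checks pass: Σm=0; 10 even; l₃=2∈[2,8].
(2·5+1)(2·3+1)(2·2+1) = 385
Δ: 6! 4! 0! / 11! → 1/2310
sum: t=3:−1/144 = -1/144
3j²(5 3 2; 0 0 0) = Δ·Π!·Σ² = 10/231  (sign -1)
sum: t=5:−1/480 = -1/480
3j²(5 3 2; -2 2 0) = Δ·Π!·Σ² = 3/110  (sign -1)
combine: 4πI² = 385·10/231·3/110 = 5/11
take √, sign +1: I = 0.19018827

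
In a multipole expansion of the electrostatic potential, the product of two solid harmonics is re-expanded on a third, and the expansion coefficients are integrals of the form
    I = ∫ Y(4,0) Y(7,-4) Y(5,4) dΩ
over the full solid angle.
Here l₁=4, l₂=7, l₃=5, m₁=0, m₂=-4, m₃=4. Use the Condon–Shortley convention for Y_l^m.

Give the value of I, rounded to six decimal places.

-0.153174

m-sum 0 ✓  L=16 even ✓  3≤5≤11 ✓
Π(2lᵢ+1) = 9×15×11 = 1485
triangle coeff Δ(4,7,5) = 1/6126120
Σ_t [2,4]: t=2:+1/69120 t=3:−1/20736 t=4:+1/69120 = -1/51840
(3j)²=280/21879 [(4 7 5; 0 0 0)], sign=+1
Σ_t [2,3]: t=2:+1/483840 t=3:−1/1451520 = 1/725760
(3j)²=24/1547 [(4 7 5; 0 -4 4)], sign=-1
⇒ 4πI² = 14400/48841
I = (-1)√(14400/48841/(4π)) = -0.15317364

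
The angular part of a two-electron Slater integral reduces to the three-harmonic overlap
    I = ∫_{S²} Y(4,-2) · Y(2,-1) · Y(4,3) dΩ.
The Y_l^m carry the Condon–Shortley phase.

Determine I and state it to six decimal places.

Checks pass: Σm=0; 10 even; l₃=4∈[2,6].
(2·4+1)(2·2+1)(2·4+1) = 405
Δ: 2! 6! 2! / 11! → 1/13860
sum: t=0:+1/192 t=1:−1/36 t=2:+1/192 = -5/288
3j²(4 2 4; 0 0 0) = Δ·Π!·Σ² = 20/693  (sign -1)
sum: t=0:+1/1440 t=1:−1/240 = -1/288
3j²(4 2 4; -2 -1 3) = Δ·Π!·Σ² = 5/132  (sign +1)
combine: 4πI² = 405·20/693·5/132 = 375/847
take √, sign -1: I = -0.18770204

-0.187702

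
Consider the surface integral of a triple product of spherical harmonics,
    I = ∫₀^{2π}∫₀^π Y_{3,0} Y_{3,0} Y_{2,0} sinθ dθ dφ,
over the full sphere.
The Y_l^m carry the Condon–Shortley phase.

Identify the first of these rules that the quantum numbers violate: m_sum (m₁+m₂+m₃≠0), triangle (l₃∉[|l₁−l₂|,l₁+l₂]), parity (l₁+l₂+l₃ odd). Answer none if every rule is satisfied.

none

azimuthal sum: 0 + 0 + 0 = 0  ✓
0 ≤ 2 ≤ 6 (triangle on l)  ✓
L = 3 + 3 + 2 = 8 (even)  ✓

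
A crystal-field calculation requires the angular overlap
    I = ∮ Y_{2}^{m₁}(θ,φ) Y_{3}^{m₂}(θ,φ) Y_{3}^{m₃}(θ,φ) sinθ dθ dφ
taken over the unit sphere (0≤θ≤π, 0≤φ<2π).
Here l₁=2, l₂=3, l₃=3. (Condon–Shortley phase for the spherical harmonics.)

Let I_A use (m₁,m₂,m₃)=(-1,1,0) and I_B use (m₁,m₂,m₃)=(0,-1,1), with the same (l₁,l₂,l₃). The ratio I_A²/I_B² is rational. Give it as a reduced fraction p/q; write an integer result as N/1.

2/9

Same 2,3,3: normalisation and zero-m 3j drop out of the ratio.
A: Δ: 2! 2! 4! / 9! → 1/3780; sum: t=1:−1/12 t=2:+1/8 = 1/24; 3j²(2 3 3; -1 1 0) = Δ·Π!·Σ² = 1/210  (sign -1)
B: Δ: 2! 2! 4! / 9! → 1/3780; sum: t=0:+1/16 t=1:−1/6 t=2:+1/96 = -3/32; 3j²(2 3 3; 0 -1 1) = Δ·Π!·Σ² = 3/140  (sign -1)
I_A²/I_B² = (1/210)/(3/140) = 2/9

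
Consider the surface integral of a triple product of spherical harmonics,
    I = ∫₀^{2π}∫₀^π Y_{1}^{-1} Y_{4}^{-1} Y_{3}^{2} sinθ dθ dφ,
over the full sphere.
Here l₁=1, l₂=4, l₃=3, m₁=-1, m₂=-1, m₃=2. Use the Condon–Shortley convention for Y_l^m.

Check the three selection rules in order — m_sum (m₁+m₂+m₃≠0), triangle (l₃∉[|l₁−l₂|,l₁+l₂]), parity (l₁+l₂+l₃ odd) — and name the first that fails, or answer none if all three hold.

none

m₁+m₂+m₃ = -1 − 1 + 2 = 0  ✓
triangle: |1−4|=3 ≤ l₃=3 ≤ 1+4=5  ✓
parity: l₁+l₂+l₃ = 8 is even  ✓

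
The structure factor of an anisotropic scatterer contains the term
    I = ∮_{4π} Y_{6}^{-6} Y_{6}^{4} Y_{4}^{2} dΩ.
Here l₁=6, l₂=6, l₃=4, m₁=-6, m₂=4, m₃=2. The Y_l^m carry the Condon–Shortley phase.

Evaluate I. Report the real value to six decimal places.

0.174397

Checks pass: Σm=0; 16 even; l₃=4∈[0,12].
(2·6+1)(2·6+1)(2·4+1) = 1521
Δ: 8! 4! 4! / 17! → 1/15315300
sum: t=2:+1/829440 t=3:−1/25920 t=4:+1/9216 t=5:−1/25920 t=6:+1/829440 = 7/207360
3j²(6 6 4; 0 0 0) = Δ·Π!·Σ² = 28/2431  (sign +1)
sum: t=8:+1/3870720 = 1/3870720
3j²(6 6 4; -6 4 2) = Δ·Π!·Σ² = 135/6188  (sign +1)
combine: 4πI² = 1521·28/2431·135/6188 = 1215/3179
take √, sign +1: I = 0.17439657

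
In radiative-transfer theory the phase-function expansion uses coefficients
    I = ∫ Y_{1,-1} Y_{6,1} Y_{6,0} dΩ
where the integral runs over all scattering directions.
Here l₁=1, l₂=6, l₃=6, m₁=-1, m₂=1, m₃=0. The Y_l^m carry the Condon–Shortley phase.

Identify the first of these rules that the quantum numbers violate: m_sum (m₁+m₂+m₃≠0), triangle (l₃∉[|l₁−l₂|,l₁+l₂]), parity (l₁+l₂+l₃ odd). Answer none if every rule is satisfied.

Σmᵢ = 0  ✓
l₃∈[|l₁−l₂|,l₁+l₂]=[5,7], have l₃=6  ✓
Σlᵢ = 13 ⇒ odd  ✗

parity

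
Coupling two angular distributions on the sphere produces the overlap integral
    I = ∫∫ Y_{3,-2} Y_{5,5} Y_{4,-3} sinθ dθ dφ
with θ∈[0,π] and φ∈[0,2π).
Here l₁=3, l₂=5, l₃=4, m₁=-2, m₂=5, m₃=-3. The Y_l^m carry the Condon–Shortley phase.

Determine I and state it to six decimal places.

-0.212007

Checks pass: Σm=0; 12 even; l₃=4∈[2,8].
(2·3+1)(2·5+1)(2·4+1) = 693
Δ: 4! 2! 6! / 13! → 1/180180
sum: t=1:−1/576 t=2:+1/144 t=3:−1/576 = 1/288
3j²(3 5 4; 0 0 0) = Δ·Π!·Σ² = 20/1001  (sign +1)
sum: t=4:+1/17280 = 1/17280
3j²(3 5 4; -2 5 -3) = Δ·Π!·Σ² = 35/858  (sign -1)
combine: 4πI² = 693·20/1001·35/858 = 1050/1859
take √, sign -1: I = -0.21200691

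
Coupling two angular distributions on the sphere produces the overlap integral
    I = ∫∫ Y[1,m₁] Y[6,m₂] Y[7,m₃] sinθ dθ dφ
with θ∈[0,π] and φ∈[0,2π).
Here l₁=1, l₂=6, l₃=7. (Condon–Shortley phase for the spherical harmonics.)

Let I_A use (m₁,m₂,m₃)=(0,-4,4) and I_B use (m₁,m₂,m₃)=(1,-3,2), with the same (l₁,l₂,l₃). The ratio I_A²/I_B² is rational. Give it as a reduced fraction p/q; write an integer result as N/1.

Shared (l₁,l₂,l₃)=(1,6,7): N and (l;000)² cancel in I_A²/I_B².
A: Δ = 0!·2!·12!/15! = 1/1365; Racah Σ t=0..0: t=0:+1/7257600 = 1/7257600; ⇒ 3j(1 6 7; 0 -4 4)² = 11/455, sgn -1
B: Δ = 0!·2!·12!/15! = 1/1365; Racah Σ t=0..0: t=0:+1/4354560 = 1/4354560; ⇒ 3j(1 6 7; 1 -3 2)² = 2/273, sgn -1
I_A²/I_B² = (11/455)/(2/273) = 33/10

33/10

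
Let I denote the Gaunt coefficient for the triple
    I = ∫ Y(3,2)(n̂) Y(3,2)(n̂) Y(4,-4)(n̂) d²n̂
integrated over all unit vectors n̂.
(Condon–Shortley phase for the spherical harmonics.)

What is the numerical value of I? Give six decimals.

Rules hold: Σm=0, L=10 even, 0≤4≤6.
N = 7·7·9 = 441
Δ = 2!·4!·4!/11! = 1/34650
Racah Σ t=0..2: t=0:+1/72 t=1:−1/16 t=2:+1/72 = -5/144
⇒ 3j(3 3 4; 0 0 0)² = 2/77, sgn -1
Racah Σ t=1..1: t=1:−1/576 = -1/576
⇒ 3j(3 3 4; 2 2 -4)² = 5/99, sgn -1
4πI² = N·(3j₀)²·(3jₘ)² = 70/121
I = +1·√(0.578512/4π) = 0.21456131

0.214561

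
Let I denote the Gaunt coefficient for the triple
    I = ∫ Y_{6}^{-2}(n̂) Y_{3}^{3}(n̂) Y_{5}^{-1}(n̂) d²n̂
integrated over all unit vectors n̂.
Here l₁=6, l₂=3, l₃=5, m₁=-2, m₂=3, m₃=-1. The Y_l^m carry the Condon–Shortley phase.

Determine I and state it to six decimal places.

-0.174062

m-sum 0 ✓  L=14 even ✓  3≤5≤9 ✓
Π(2lᵢ+1) = 13×7×11 = 1001
triangle coeff Δ(6,3,5) = 1/675675
Σ_t [1,3]: t=1:−1/8640 t=2:+1/2304 t=3:−1/8640 = 7/34560
(3j)²=7/429 [(6 3 5; 0 0 0)], sign=-1
Σ_t [4,4]: t=4:+1/27648 = 1/27648
(3j)²=10/429 [(6 3 5; -2 3 -1)], sign=+1
⇒ 4πI² = 490/1287
I = (-1)√(490/1287/(4π)) = -0.17406195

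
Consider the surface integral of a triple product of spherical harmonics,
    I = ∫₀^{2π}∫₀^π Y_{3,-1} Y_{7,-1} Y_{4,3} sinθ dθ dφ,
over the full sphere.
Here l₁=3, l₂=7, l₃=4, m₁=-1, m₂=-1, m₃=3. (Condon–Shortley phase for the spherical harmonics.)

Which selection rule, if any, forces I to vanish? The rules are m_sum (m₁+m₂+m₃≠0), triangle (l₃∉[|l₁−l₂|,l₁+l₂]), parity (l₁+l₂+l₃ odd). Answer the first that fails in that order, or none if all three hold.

azimuthal sum: -1 − 1 + 3 = 1  ✗
4 ≤ 4 ≤ 10 (triangle on l)
L = 3 + 7 + 4 = 14 (even)

m_sum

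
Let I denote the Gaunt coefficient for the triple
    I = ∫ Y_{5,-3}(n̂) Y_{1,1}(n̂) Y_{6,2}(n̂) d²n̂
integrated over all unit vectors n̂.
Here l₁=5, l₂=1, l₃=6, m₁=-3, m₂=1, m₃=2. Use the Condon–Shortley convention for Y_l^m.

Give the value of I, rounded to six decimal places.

0.100084

m-sum 0 ✓  L=12 even ✓  4≤6≤6 ✓
Π(2lᵢ+1) = 11×3×13 = 429
triangle coeff Δ(5,1,6) = 1/858
Σ_t [0,0]: t=0:+1/14400 = 1/14400
(3j)²=6/143 [(5 1 6; 0 0 0)], sign=+1
Σ_t [0,0]: t=0:+1/161280 = 1/161280
(3j)²=1/143 [(5 1 6; -3 1 2)], sign=+1
⇒ 4πI² = 18/143
I = (+1)√(18/143/(4π)) = 0.10008369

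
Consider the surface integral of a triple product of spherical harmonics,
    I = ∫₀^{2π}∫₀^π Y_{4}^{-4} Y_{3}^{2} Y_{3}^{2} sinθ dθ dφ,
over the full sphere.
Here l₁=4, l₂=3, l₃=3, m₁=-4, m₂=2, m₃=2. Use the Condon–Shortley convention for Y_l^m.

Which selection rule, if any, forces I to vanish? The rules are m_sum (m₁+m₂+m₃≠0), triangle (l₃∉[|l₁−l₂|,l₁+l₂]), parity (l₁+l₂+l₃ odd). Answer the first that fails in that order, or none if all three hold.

m₁+m₂+m₃ = -4 + 2 + 2 = 0  ✓
triangle: |4−3|=1 ≤ l₃=3 ≤ 4+3=7  ✓
parity: l₁+l₂+l₃ = 10 is even  ✓

none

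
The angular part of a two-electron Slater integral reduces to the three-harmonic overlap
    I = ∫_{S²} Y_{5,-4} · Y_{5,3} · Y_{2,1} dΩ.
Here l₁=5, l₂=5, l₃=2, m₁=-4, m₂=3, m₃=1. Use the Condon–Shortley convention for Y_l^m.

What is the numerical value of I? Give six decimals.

Rules hold: Σm=0, L=12 even, 0≤2≤10.
N = 11·11·5 = 605
Δ = 8!·2!·2!/13! = 1/38610
Racah Σ t=3..5: t=3:−1/2880 t=4:+1/576 t=5:−1/2880 = 1/960
⇒ 3j(5 5 2; 0 0 0)² = 10/429, sgn +1
Racah Σ t=7..8: t=7:−1/10080 t=8:+1/80640 = -1/11520
⇒ 3j(5 5 2; -4 3 1)² = 49/1430, sgn +1
4πI² = N·(3j₀)²·(3jₘ)² = 245/507
I = +1·√(0.483235/4π) = 0.19609844

0.196098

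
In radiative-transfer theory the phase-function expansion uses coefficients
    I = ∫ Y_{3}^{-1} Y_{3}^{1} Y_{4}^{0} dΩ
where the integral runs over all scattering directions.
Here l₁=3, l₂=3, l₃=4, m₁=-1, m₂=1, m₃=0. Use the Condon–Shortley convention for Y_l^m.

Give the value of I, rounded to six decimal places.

Checks pass: Σm=0; 10 even; l₃=4∈[0,6].
(2·3+1)(2·3+1)(2·4+1) = 441
Δ: 2! 4! 4! / 11! → 1/34650
sum: t=0:+1/72 t=1:−1/16 t=2:+1/72 = -5/144
3j²(3 3 4; 0 0 0) = Δ·Π!·Σ² = 2/77  (sign -1)
sum: t=0:+1/1152 t=1:−1/36 t=2:+1/32 = 5/1152
3j²(3 3 4; -1 1 0) = Δ·Π!·Σ² = 1/1386  (sign +1)
combine: 4πI² = 441·2/77·1/1386 = 1/121
take √, sign -1: I = -0.02564498

-0.025645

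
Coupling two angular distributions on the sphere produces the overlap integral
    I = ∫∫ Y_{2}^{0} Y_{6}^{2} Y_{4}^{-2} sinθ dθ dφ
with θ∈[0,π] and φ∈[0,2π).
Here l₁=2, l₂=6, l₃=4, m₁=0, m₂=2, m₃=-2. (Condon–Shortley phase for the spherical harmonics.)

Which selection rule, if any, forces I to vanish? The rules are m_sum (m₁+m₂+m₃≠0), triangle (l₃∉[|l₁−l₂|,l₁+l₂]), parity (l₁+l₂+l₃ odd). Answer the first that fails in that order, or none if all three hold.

none

m₁+m₂+m₃ = 0 + 2 − 2 = 0  ✓
triangle: |2−6|=4 ≤ l₃=4 ≤ 2+6=8  ✓
parity: l₁+l₂+l₃ = 12 is even  ✓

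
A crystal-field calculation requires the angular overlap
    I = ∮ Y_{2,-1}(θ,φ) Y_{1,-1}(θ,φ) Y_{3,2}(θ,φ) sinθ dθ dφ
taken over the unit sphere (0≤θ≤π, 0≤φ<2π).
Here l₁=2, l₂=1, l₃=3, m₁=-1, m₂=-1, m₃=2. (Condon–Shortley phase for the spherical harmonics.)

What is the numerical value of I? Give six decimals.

Rules hold: Σm=0, L=6 even, 1≤3≤3.
N = 5·3·7 = 105
Δ = 0!·4!·2!/7! = 1/105
Racah Σ t=0..0: t=0:+1/4 = 1/4
⇒ 3j(2 1 3; 0 0 0)² = 3/35, sgn -1
Racah Σ t=0..0: t=0:+1/12 = 1/12
⇒ 3j(2 1 3; -1 -1 2)² = 2/21, sgn -1
4πI² = N·(3j₀)²·(3jₘ)² = 6/7
I = +1·√(0.857143/4π) = 0.26116903

0.261169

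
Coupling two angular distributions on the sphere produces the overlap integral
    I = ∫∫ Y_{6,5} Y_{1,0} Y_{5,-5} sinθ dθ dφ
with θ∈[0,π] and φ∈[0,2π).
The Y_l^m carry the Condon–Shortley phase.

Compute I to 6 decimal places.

-0.135514

Checks pass: Σm=0; 12 even; l₃=5∈[5,7].
(2·6+1)(2·1+1)(2·5+1) = 429
Δ: 2! 10! 0! / 13! → 1/858
sum: t=1:−1/14400 = -1/14400
3j²(6 1 5; 0 0 0) = Δ·Π!·Σ² = 6/143  (sign +1)
sum: t=1:−1/3628800 = -1/3628800
3j²(6 1 5; 5 0 -5) = Δ·Π!·Σ² = 1/78  (sign -1)
combine: 4πI² = 429·6/143·1/78 = 3/13
take √, sign -1: I = -0.13551395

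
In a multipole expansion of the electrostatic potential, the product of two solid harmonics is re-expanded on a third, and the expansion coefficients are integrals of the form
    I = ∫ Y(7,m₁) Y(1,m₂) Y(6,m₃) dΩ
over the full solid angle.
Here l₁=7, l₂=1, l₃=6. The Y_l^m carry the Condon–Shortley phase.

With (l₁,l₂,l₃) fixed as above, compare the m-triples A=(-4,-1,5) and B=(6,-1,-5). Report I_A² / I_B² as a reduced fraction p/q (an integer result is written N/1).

Shared (l₁,l₂,l₃)=(7,1,6): N and (l;000)² cancel in I_A²/I_B².
A: Δ = 2!·12!·0!/15! = 1/1365; Racah Σ t=0..0: t=0:+1/79833600 = 1/79833600; ⇒ 3j(7 1 6; -4 -1 5)² = 1/455, sgn -1
B: Δ = 2!·12!·0!/15! = 1/1365; Racah Σ t=0..0: t=0:+1/79833600 = 1/79833600; ⇒ 3j(7 1 6; 6 -1 -5)² = 2/35, sgn -1
I_A²/I_B² = (1/455)/(2/35) = 1/26

1/26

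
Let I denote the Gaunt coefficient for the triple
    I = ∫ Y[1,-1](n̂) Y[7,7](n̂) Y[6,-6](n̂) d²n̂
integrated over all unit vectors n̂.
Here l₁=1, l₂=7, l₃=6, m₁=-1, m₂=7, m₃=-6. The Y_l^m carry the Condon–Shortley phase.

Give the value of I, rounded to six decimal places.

Checks pass: Σm=0; 14 even; l₃=6∈[6,8].
(2·1+1)(2·7+1)(2·6+1) = 585
Δ: 2! 0! 12! / 15! → 1/1365
sum: t=1:−1/518400 = -1/518400
3j²(1 7 6; 0 0 0) = Δ·Π!·Σ² = 7/195  (sign -1)
sum: t=2:+1/958003200 = 1/958003200
3j²(1 7 6; -1 7 -6) = Δ·Π!·Σ² = 1/15  (sign +1)
combine: 4πI² = 585·7/195·1/15 = 7/5
take √, sign -1: I = -0.33377906

-0.333779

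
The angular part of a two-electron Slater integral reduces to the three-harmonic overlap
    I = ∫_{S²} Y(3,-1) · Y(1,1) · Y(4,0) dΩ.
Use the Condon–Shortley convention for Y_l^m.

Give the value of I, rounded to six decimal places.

m-sum 0 ✓  L=8 even ✓  2≤4≤4 ✓
Π(2lᵢ+1) = 7×3×9 = 189
triangle coeff Δ(3,1,4) = 1/252
Σ_t [0,0]: t=0:+1/36 = 1/36
(3j)²=4/63 [(3 1 4; 0 0 0)], sign=+1
Σ_t [0,0]: t=0:+1/96 = 1/96
(3j)²=1/42 [(3 1 4; -1 1 0)], sign=+1
⇒ 4πI² = 2/7
I = (+1)√(2/7/(4π)) = 0.15078601

0.150786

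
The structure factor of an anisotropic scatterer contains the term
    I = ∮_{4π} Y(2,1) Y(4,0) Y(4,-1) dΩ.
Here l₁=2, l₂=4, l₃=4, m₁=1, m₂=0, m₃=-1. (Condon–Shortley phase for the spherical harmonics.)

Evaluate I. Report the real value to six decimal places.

-0.044869

Rules hold: Σm=0, L=10 even, 2≤4≤6.
N = 5·9·9 = 405
Δ = 2!·2!·6!/11! = 1/13860
Racah Σ t=0..2: t=0:+1/192 t=1:−1/36 t=2:+1/192 = -5/288
⇒ 3j(2 4 4; 0 0 0)² = 20/693, sgn -1
Racah Σ t=0..1: t=0:+1/96 t=1:−1/72 = -1/288
⇒ 3j(2 4 4; 1 0 -1)² = 1/462, sgn +1
4πI² = N·(3j₀)²·(3jₘ)² = 150/5929
I = -1·√(0.0252994/4π) = -0.04486937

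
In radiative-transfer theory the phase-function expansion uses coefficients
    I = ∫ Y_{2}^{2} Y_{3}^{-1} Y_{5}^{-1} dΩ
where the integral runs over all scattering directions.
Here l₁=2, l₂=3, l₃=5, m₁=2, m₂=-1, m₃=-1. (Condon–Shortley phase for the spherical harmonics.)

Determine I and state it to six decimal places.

-0.092802

Rules hold: Σm=0, L=10 even, 1≤5≤5.
N = 5·7·11 = 385
Δ = 0!·4!·6!/11! = 1/2310
Racah Σ t=0..0: t=0:+1/144 = 1/144
⇒ 3j(2 3 5; 0 0 0)² = 10/231, sgn -1
Racah Σ t=0..0: t=0:+1/1152 = 1/1152
⇒ 3j(2 3 5; 2 -1 -1)² = 1/154, sgn +1
4πI² = N·(3j₀)²·(3jₘ)² = 25/231
I = -1·√(0.108225/4π) = -0.09280237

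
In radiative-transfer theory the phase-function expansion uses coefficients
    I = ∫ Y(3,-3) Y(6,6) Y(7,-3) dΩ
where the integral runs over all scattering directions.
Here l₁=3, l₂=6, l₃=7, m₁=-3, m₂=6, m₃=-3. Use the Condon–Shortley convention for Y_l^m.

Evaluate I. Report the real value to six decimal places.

Checks pass: Σm=0; 16 even; l₃=7∈[3,9].
(2·3+1)(2·6+1)(2·7+1) = 1365
Δ: 2! 4! 10! / 17! → 1/2042040
sum: t=0:+1/207360 t=1:−1/57600 t=2:+1/207360 = -1/129600
3j²(3 6 7; 0 0 0) = Δ·Π!·Σ² = 168/12155  (sign +1)
sum: t=2:+1/174182400 = 1/174182400
3j²(3 6 7; -3 6 -3) = Δ·Π!·Σ² = 3/6188  (sign +1)
combine: 4πI² = 1365·168/12155·3/6188 = 378/41327
take √, sign +1: I = 0.02697889

0.026979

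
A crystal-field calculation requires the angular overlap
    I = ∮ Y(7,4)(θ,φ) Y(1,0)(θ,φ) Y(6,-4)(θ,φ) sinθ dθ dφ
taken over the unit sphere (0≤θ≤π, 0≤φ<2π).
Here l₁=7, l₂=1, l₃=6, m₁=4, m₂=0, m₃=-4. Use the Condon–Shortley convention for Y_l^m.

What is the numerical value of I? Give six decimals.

0.201000

m-sum 0 ✓  L=14 even ✓  6≤6≤8 ✓
Π(2lᵢ+1) = 15×3×13 = 585
triangle coeff Δ(7,1,6) = 1/1365
Σ_t [1,1]: t=1:−1/518400 = -1/518400
(3j)²=7/195 [(7 1 6; 0 0 0)], sign=-1
Σ_t [1,1]: t=1:−1/7257600 = -1/7257600
(3j)²=11/455 [(7 1 6; 4 0 -4)], sign=-1
⇒ 4πI² = 33/65
I = (+1)√(33/65/(4π)) = 0.20099968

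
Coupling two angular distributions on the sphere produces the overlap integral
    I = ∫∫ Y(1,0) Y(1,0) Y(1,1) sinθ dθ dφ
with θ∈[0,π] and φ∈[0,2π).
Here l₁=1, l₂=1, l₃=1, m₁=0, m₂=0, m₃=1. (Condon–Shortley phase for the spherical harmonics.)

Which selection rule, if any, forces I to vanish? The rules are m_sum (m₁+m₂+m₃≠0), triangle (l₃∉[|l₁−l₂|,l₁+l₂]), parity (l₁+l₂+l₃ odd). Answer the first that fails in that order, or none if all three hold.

azimuthal sum: 0 + 0 + 1 = 1  ✗
0 ≤ 1 ≤ 2 (triangle on l)
L = 1 + 1 + 1 = 3 (odd)

m_sum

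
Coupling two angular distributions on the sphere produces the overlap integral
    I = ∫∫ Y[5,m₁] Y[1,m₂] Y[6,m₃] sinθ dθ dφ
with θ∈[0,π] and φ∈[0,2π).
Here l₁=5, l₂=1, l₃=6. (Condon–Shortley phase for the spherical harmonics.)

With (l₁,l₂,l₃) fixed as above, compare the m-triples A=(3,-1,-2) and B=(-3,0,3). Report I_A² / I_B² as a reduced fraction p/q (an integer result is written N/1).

Same 5,1,6: normalisation and zero-m 3j drop out of the ratio.
A: Δ: 0! 10! 2! / 13! → 1/858; sum: t=0:+1/161280 = 1/161280; 3j²(5 1 6; 3 -1 -2) = Δ·Π!·Σ² = 1/143  (sign +1)
B: Δ: 0! 10! 2! / 13! → 1/858; sum: t=0:+1/80640 = 1/80640; 3j²(5 1 6; -3 0 3) = Δ·Π!·Σ² = 9/286  (sign -1)
I_A²/I_B² = (1/143)/(9/286) = 2/9

2/9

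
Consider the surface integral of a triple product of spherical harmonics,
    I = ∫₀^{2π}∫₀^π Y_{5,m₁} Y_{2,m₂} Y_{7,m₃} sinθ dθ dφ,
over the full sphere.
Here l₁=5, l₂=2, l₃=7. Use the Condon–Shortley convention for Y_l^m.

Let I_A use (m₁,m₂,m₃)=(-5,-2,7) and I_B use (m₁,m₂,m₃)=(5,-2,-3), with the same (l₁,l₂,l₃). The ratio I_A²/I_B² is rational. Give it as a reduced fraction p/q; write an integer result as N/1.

l's match ⇒ only the (l;m) 3-j factors differ between A and B.
A: triangle coeff Δ(5,2,7) = 1/15015; Σ_t [0,0]: t=0:+1/87091200 = 1/87091200; (3j)²=1/15 [(5 2 7; -5 -2 7)], sign=+1
B: triangle coeff Δ(5,2,7) = 1/15015; Σ_t [0,0]: t=0:+1/87091200 = 1/87091200; (3j)²=1/15015 [(5 2 7; 5 -2 -3)], sign=+1
I_A²/I_B² = (1/15)/(1/15015) = 1001/1

1001/1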